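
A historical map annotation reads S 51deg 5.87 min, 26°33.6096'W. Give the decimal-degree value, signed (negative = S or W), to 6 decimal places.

Lat: 5.87′ = 0.097833°; total 51.0978333
hemisphere S, so the sign is −
Lon: 26 + 33.6096/60 = 26.5601600
W → negative

-51.097833, -26.560160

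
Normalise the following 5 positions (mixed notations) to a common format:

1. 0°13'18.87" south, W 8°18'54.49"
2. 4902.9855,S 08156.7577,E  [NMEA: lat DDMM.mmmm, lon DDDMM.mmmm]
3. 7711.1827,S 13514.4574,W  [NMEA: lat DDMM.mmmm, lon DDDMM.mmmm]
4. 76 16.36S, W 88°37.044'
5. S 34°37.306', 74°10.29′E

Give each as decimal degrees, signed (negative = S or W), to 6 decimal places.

1. -0.221908, -8.315136
2. -49.049758, 81.945962
3. -77.186378, -135.240957
4. -76.272667, -88.617400
5. -34.621767, 74.171500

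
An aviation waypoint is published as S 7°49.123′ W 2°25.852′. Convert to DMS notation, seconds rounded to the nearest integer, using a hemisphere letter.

7°49′7″ S, 2°25′51″ W

φ: fractional minutes 0.12300 × 60 = 7.38″
Longitude: 25.85200′ → 25′ and 0.85200 × 60 = 51.12″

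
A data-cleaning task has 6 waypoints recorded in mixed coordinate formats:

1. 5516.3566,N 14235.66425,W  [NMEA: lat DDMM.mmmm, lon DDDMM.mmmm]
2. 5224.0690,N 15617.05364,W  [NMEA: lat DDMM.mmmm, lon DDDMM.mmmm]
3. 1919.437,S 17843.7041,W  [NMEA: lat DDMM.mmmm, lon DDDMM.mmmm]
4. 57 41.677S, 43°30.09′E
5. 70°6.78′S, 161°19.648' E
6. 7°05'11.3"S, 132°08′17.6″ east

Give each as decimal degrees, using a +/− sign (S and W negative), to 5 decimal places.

1. 55.27261, -142.59440
2. 52.40115, -156.28423
3. -19.32395, -178.72840
4. -57.69462, 43.50150
5. -70.11300, 161.32747
6. -7.08647, 132.13822

Point 1:
  Latitude: degrees = first 2 digits = 55, minutes = 16.3566; 55 + 16.3566/60 = 55.272610
  N → positive
  λ: split at 3 digits → 142° and 35.66425′; 142 + 35.66425/60 = 142.594404
  W → negative
Point 2:
  Latitude: degrees = first 2 digits = 52, minutes = 24.069; 52 + 24.069/60 = 52.401150
  N → positive
  Lon: degrees = first 3 digits = 156, minutes = 17.05364; 156 + 17.05364/60 = 156.284227
  hemisphere W, so the sign is −
Point 3:
  Lat: degrees = first 2 digits = 19, minutes = 19.437; 19 + 19.437/60 = 19.323950
  S → negative
  Lon: degrees = first 3 digits = 178, minutes = 43.7041; 178 + 43.7041/60 = 178.728402
  W ⇒ negate
Point 4:
  Lat: 41.677′ = 0.694617°; total 57.694617
  S → negative
  Lon: 30.09′ = 0.501500°; total 43.501500
  E → positive
Point 5:
  Lat: 6.78′ = 0.113000°; total 70.113000
  S ⇒ negate
  Lon: 19.648′ = 0.327467°; total 161.327467
  E ⇒ keep positive
Point 6:
  Lat: 7° + 5/60 + 11.3/3600 = 7 + 0.083333 + 0.003139 = 7.086472
  S → negative
  Longitude: 132° + 8/60 + 17.6/3600 = 132 + 0.133333 + 0.004889 = 132.138222
  E → positive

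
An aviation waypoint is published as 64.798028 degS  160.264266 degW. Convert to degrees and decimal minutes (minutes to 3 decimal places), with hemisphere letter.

Lat: 64° + 0.798028 × 60 = 64° 47.88168′
Lon: fractional part 0.264266 → 15.85596 minutes

64° 47.882′ S, 160° 15.856′ W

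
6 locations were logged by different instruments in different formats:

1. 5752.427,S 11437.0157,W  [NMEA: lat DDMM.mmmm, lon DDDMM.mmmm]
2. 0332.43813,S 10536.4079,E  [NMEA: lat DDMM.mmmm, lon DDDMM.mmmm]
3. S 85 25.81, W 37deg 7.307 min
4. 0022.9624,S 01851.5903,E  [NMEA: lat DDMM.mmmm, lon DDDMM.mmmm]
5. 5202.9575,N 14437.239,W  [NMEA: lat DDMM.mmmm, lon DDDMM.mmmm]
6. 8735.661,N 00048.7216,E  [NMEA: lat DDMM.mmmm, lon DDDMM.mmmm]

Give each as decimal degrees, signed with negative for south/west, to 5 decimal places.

Point 1:
  Latitude: split at 2 digits → 57° and 52.427′; 57 + 52.427/60 = 57.873783
  S → negative
  Longitude: split at 3 digits → 114° and 37.0157′; 114 + 37.0157/60 = 114.616928
  W → negative
Point 2:
  φ: split at 2 digits → 03° and 32.43813′; 3 + 32.43813/60 = 3.540636
  hemisphere S, so the sign is −
  λ: split at 3 digits → 105° and 36.4079′; 105 + 36.4079/60 = 105.606798
  E ⇒ keep positive
Point 3:
  φ: 85 + 25.81/60 = 85.430167
  S ⇒ negate
  Longitude: 7.307′ = 0.121783°; total 37.121783
  hemisphere W, so the sign is −
Point 4:
  Latitude: split at 2 digits → 00° and 22.9624′; 0 + 22.9624/60 = 0.382707
  hemisphere S, so the sign is −
  Lon: degrees = first 3 digits = 18, minutes = 51.5903; 18 + 51.5903/60 = 18.859838
  E ⇒ keep positive
Point 5:
  φ: split at 2 digits → 52° and 2.9575′; 52 + 2.9575/60 = 52.049292
  N → positive
  Longitude: split at 3 digits → 144° and 37.239′; 144 + 37.239/60 = 144.620650
  W ⇒ negate
Point 6:
  Latitude: split at 2 digits → 87° and 35.661′; 87 + 35.661/60 = 87.594350
  N → positive
  Lon: degrees = first 3 digits = 0, minutes = 48.7216; 0 + 48.7216/60 = 0.812027
  E ⇒ keep positive

1. -57.87378, -114.61693
2. -3.54064, 105.60680
3. -85.43017, -37.12178
4. -0.38271, 18.85984
5. 52.04929, -144.62065
6. 87.59435, 0.81203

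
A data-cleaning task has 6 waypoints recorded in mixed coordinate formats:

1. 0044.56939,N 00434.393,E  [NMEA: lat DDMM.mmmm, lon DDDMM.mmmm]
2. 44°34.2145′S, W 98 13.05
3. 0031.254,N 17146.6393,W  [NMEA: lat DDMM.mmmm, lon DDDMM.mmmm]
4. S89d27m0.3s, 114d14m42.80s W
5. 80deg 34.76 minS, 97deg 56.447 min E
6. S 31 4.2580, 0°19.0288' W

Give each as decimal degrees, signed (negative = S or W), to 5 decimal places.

1. 0.74282, 4.57322
2. -44.57024, -98.21750
3. 0.52090, -171.77732
4. -89.45008, -114.24522
5. -80.57933, 97.94078
6. -31.07097, -0.31715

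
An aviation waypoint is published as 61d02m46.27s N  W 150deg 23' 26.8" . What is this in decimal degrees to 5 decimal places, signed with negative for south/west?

61.04619, -150.39078

Latitude: 2′ + 46.27″ = 2.77117′; 61 + 2.77117/60 = 61.046186
N ⇒ keep positive
Lon: 150° + 23/60 + 26.8/3600 = 150 + 0.383333 + 0.007444 = 150.390778
W → negative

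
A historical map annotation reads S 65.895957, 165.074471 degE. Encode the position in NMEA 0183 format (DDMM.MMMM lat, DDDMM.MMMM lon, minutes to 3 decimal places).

6553.757,S / 16504.468,E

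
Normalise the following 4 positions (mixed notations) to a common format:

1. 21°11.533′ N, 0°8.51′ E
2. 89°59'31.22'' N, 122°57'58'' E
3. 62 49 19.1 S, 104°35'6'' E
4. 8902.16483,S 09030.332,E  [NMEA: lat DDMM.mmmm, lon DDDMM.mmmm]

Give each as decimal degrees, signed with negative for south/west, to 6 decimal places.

Point 1:
  Lat: 21 + 11.533/60 = 21.1922167
  N → positive
  λ: 0 + 8.51/60 = 0.1418333
  E → positive
Point 2:
  Lat: 59′ + 31.22″ = 59.52033′; 89 + 59.52033/60 = 89.9920056
  N ⇒ keep positive
  Longitude: 122° + 57/60 + 58/3600 = 122 + 0.950000 + 0.016111 = 122.9661111
  E ⇒ keep positive
Point 3:
  Lat: 62 + 49/60 + 19.1/3600 = 62.8219722
  hemisphere S, so the sign is −
  Longitude: 104° + 35/60 + 6/3600 = 104 + 0.583333 + 0.001667 = 104.5850000
  E ⇒ keep positive
Point 4:
  φ: degrees = first 2 digits = 89, minutes = 2.16483; 89 + 2.16483/60 = 89.0360805
  hemisphere S, so the sign is −
  Lon: degrees = first 3 digits = 90, minutes = 30.332; 90 + 30.332/60 = 90.5055333
  E ⇒ keep positive

1. 21.192217, 0.141833
2. 89.992006, 122.966111
3. -62.821972, 104.585000
4. -89.036081, 90.505533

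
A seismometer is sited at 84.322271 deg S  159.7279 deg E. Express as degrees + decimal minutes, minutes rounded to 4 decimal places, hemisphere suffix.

84° 19.3363′ S, 159° 43.6740′ E

φ: fractional part 0.322271 → 19.336260 minutes
λ: 159° + 0.727900 × 60 = 159° 43.674000′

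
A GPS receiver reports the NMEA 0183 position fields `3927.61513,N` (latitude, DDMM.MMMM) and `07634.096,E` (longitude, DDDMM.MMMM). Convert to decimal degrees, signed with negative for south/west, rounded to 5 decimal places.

39.46025, 76.56827

Lat: split at 2 digits → 39° and 27.61513′; 39 + 27.61513/60 = 39.460252
N → positive
Lon: split at 3 digits → 076° and 34.096′; 76 + 34.096/60 = 76.568267
E → positive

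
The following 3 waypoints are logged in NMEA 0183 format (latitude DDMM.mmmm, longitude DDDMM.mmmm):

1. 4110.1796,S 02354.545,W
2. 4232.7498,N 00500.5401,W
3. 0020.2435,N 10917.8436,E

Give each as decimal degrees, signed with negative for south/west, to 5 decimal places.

1. -41.16966, -23.90908
2. 42.54583, -5.00900
3. 0.33739, 109.29739

Point 1:
  Lat: split at 2 digits → 41° and 10.1796′; 41 + 10.1796/60 = 41.169660
  S ⇒ negate
  Lon: split at 3 digits → 023° and 54.545′; 23 + 54.545/60 = 23.909083
  hemisphere W, so the sign is −
Point 2:
  φ: split at 2 digits → 42° and 32.7498′; 42 + 32.7498/60 = 42.545830
  N ⇒ keep positive
  Longitude: degrees = first 3 digits = 5, minutes = 0.5401; 5 + 0.5401/60 = 5.009002
  hemisphere W, so the sign is −
Point 3:
  Latitude: degrees = first 2 digits = 0, minutes = 20.2435; 0 + 20.2435/60 = 0.337392
  N → positive
  Lon: split at 3 digits → 109° and 17.8436′; 109 + 17.8436/60 = 109.297393
  E → positive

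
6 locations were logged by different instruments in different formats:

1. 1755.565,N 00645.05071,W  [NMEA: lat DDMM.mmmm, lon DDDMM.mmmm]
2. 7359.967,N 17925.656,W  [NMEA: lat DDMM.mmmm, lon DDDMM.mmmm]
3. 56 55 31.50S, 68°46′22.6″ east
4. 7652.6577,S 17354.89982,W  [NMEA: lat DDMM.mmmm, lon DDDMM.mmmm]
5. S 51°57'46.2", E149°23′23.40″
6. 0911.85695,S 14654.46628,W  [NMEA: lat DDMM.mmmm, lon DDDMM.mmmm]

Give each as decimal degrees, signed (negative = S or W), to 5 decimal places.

1. 17.92608, -6.75085
2. 73.99945, -179.42760
3. -56.92542, 68.77294
4. -76.87763, -173.91500
5. -51.96283, 149.38983
6. -9.19762, -146.90777

Point 1:
  Lat: degrees = first 2 digits = 17, minutes = 55.565; 17 + 55.565/60 = 17.926083
  N ⇒ keep positive
  λ: degrees = first 3 digits = 6, minutes = 45.05071; 6 + 45.05071/60 = 6.750845
  hemisphere W, so the sign is −
Point 2:
  φ: split at 2 digits → 73° and 59.967′; 73 + 59.967/60 = 73.999450
  N ⇒ keep positive
  Lon: degrees = first 3 digits = 179, minutes = 25.656; 179 + 25.656/60 = 179.427600
  W ⇒ negate
Point 3:
  Latitude: 55′ + 31.5″ = 55.52500′; 56 + 55.52500/60 = 56.925417
  hemisphere S, so the sign is −
  Longitude: 46′ + 22.6″ = 46.37667′; 68 + 46.37667/60 = 68.772944
  E ⇒ keep positive
Point 4:
  φ: degrees = first 2 digits = 76, minutes = 52.6577; 76 + 52.6577/60 = 76.877628
  hemisphere S, so the sign is −
  λ: degrees = first 3 digits = 173, minutes = 54.89982; 173 + 54.89982/60 = 173.914997
  W ⇒ negate
Point 5:
  φ: 57′ + 46.2″ = 57.77000′; 51 + 57.77000/60 = 51.962833
  S → negative
  Longitude: 149 + 23/60 + 23.4/3600 = 149.389833
  E → positive
Point 6:
  φ: degrees = first 2 digits = 9, minutes = 11.85695; 9 + 11.85695/60 = 9.197616
  S → negative
  Longitude: degrees = first 3 digits = 146, minutes = 54.46628; 146 + 54.46628/60 = 146.907771
  hemisphere W, so the sign is −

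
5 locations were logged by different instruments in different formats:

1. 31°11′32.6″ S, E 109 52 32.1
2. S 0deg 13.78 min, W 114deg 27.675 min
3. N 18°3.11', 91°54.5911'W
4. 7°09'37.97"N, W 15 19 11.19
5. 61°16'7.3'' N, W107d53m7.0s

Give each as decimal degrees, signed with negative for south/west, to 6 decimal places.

1. -31.192389, 109.875583
2. -0.229667, -114.461250
3. 18.051833, -91.909852
4. 7.160547, -15.319775
5. 61.268694, -107.885278

Point 1:
  Lat: 31 + 11/60 + 32.6/3600 = 31.1923889
  hemisphere S, so the sign is −
  λ: 109° + 52/60 + 32.1/3600 = 109 + 0.866667 + 0.008917 = 109.8755833
  E ⇒ keep positive
Point 2:
  Latitude: 0 + 13.78/60 = 0.2296667
  S → negative
  Lon: 27.675′ = 0.461250°; total 114.4612500
  W ⇒ negate
Point 3:
  φ: 18 + 3.11/60 = 18.0518333
  N ⇒ keep positive
  λ: 54.5911′ = 0.909852°; total 91.9098517
  W → negative
Point 4:
  φ: 7° + 9/60 + 37.97/3600 = 7 + 0.150000 + 0.010547 = 7.1605472
  N → positive
  λ: 15 + 19/60 + 11.19/3600 = 15.3197750
  W → negative
Point 5:
  Lat: 16′ + 7.3″ = 16.12167′; 61 + 16.12167/60 = 61.2686944
  N → positive
  Lon: 107 + 53/60 + 7/3600 = 107.8852778
  W → negative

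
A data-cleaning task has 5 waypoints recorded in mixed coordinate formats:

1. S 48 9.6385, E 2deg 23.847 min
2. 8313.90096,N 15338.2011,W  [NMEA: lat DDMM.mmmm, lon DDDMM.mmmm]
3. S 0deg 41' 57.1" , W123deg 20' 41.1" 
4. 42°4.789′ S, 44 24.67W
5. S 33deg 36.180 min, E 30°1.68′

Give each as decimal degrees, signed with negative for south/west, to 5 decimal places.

Point 1:
  Lat: 48 + 9.6385/60 = 48.160642
  S ⇒ negate
  Longitude: 2 + 23.847/60 = 2.397450
  E → positive
Point 2:
  Lat: split at 2 digits → 83° and 13.90096′; 83 + 13.90096/60 = 83.231683
  N → positive
  Longitude: degrees = first 3 digits = 153, minutes = 38.2011; 153 + 38.2011/60 = 153.636685
  W ⇒ negate
Point 3:
  Lat: 0 + 41/60 + 57.1/3600 = 0.699194
  S → negative
  Longitude: 123° + 20/60 + 41.1/3600 = 123 + 0.333333 + 0.011417 = 123.344750
  W → negative
Point 4:
  Lat: 42 + 4.789/60 = 42.079817
  S ⇒ negate
  λ: 44 + 24.67/60 = 44.411167
  hemisphere W, so the sign is −
Point 5:
  φ: 33 + 36.18/60 = 33.603000
  S → negative
  Lon: 1.68′ = 0.028000°; total 30.028000
  E → positive

1. -48.16064, 2.39745
2. 83.23168, -153.63669
3. -0.69919, -123.34475
4. -42.07982, -44.41117
5. -33.60300, 30.02800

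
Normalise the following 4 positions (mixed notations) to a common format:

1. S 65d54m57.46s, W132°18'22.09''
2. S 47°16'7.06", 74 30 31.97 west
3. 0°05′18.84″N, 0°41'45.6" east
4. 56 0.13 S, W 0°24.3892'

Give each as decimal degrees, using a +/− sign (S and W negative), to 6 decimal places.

Point 1:
  φ: 65° + 54/60 + 57.46/3600 = 65 + 0.900000 + 0.015961 = 65.9159611
  hemisphere S, so the sign is −
  λ: 132 + 18/60 + 22.09/3600 = 132.3061361
  W ⇒ negate
Point 2:
  φ: 47° + 16/60 + 7.06/3600 = 47 + 0.266667 + 0.001961 = 47.2686278
  S → negative
  Longitude: 74 + 30/60 + 31.97/3600 = 74.5088806
  W ⇒ negate
Point 3:
  Lat: 5′ + 18.84″ = 5.31400′; 0 + 5.31400/60 = 0.0885667
  N ⇒ keep positive
  Longitude: 0° + 41/60 + 45.6/3600 = 0 + 0.683333 + 0.012667 = 0.6960000
  E ⇒ keep positive
Point 4:
  Lat: 56 + 0.13/60 = 56.0021667
  S ⇒ negate
  Lon: 24.3892′ = 0.406487°; total 0.4064867
  W ⇒ negate

1. -65.915961, -132.306136
2. -47.268628, -74.508881
3. 0.088567, 0.696000
4. -56.002167, -0.406487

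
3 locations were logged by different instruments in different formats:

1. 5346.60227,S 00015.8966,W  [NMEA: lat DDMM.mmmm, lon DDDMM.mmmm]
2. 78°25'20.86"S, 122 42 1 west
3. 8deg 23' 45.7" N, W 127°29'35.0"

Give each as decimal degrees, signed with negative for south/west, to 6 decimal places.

1. -53.776705, -0.264943
2. -78.422461, -122.700278
3. 8.396028, -127.493056

Point 1:
  Latitude: degrees = first 2 digits = 53, minutes = 46.60227; 53 + 46.60227/60 = 53.7767045
  S → negative
  Longitude: degrees = first 3 digits = 0, minutes = 15.8966; 0 + 15.8966/60 = 0.2649433
  W → negative
Point 2:
  Lat: 25′ + 20.86″ = 25.34767′; 78 + 25.34767/60 = 78.4224611
  S ⇒ negate
  Lon: 122° + 42/60 + 1/3600 = 122 + 0.700000 + 0.000278 = 122.7002778
  W ⇒ negate
Point 3:
  Lat: 8 + 23/60 + 45.7/3600 = 8.3960278
  N → positive
  Longitude: 127° + 29/60 + 35/3600 = 127 + 0.483333 + 0.009722 = 127.4930556
  W → negative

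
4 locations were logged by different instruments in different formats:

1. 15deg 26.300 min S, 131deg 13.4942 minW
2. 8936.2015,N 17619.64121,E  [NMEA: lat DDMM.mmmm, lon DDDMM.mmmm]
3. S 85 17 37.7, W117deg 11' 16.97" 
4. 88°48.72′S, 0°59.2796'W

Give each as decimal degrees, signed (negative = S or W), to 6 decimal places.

1. -15.438333, -131.224903
2. 89.603358, 176.327354
3. -85.293806, -117.188047
4. -88.812000, -0.987993

Point 1:
  φ: 26.3′ = 0.438333°; total 15.4383333
  S → negative
  Lon: 13.4942′ = 0.224903°; total 131.2249033
  W ⇒ negate
Point 2:
  φ: degrees = first 2 digits = 89, minutes = 36.2015; 89 + 36.2015/60 = 89.6033583
  N → positive
  λ: degrees = first 3 digits = 176, minutes = 19.64121; 176 + 19.64121/60 = 176.3273535
  E ⇒ keep positive
Point 3:
  φ: 17′ + 37.7″ = 17.62833′; 85 + 17.62833/60 = 85.2938056
  hemisphere S, so the sign is −
  λ: 11′ + 16.97″ = 11.28283′; 117 + 11.28283/60 = 117.1880472
  W ⇒ negate
Point 4:
  φ: 48.72′ = 0.812000°; total 88.8120000
  hemisphere S, so the sign is −
  Longitude: 0 + 59.2796/60 = 0.9879933
  W ⇒ negate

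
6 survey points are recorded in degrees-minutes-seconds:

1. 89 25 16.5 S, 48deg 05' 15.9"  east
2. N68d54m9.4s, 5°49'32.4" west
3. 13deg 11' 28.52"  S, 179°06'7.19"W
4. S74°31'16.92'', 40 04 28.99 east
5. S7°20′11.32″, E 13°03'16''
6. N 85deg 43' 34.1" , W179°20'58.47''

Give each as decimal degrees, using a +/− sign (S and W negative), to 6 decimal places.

1. -89.421250, 48.087750
2. 68.902611, -5.825667
3. -13.191256, -179.101997
4. -74.521367, 40.074719
5. -7.336478, 13.054444
6. 85.726139, -179.349575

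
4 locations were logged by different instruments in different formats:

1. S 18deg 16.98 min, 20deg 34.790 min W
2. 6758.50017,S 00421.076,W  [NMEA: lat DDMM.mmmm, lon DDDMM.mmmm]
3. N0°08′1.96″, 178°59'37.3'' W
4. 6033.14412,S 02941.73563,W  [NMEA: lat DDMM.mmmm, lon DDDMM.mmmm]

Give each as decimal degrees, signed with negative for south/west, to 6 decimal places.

Point 1:
  Lat: 16.98′ = 0.283000°; total 18.2830000
  S → negative
  λ: 20 + 34.79/60 = 20.5798333
  W → negative
Point 2:
  Latitude: degrees = first 2 digits = 67, minutes = 58.50017; 67 + 58.50017/60 = 67.9750028
  S ⇒ negate
  λ: degrees = first 3 digits = 4, minutes = 21.076; 4 + 21.076/60 = 4.3512667
  W ⇒ negate
Point 3:
  φ: 0 + 8/60 + 1.96/3600 = 0.1338778
  N → positive
  λ: 59′ + 37.3″ = 59.62167′; 178 + 59.62167/60 = 178.9936944
  W ⇒ negate
Point 4:
  Latitude: degrees = first 2 digits = 60, minutes = 33.14412; 60 + 33.14412/60 = 60.5524020
  S ⇒ negate
  Lon: split at 3 digits → 029° and 41.73563′; 29 + 41.73563/60 = 29.6955938
  W → negative

1. -18.283000, -20.579833
2. -67.975003, -4.351267
3. 0.133878, -178.993694
4. -60.552402, -29.695594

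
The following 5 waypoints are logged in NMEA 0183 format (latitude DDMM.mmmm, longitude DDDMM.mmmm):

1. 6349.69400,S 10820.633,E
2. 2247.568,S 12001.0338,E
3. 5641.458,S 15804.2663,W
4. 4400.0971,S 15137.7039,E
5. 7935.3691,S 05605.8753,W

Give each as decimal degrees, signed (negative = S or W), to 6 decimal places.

1. -63.828233, 108.343883
2. -22.792800, 120.017230
3. -56.690967, -158.071105
4. -44.001618, 151.628398
5. -79.589485, -56.097922

Point 1:
  Latitude: degrees = first 2 digits = 63, minutes = 49.694; 63 + 49.694/60 = 63.8282333
  S ⇒ negate
  λ: degrees = first 3 digits = 108, minutes = 20.633; 108 + 20.633/60 = 108.3438833
  E ⇒ keep positive
Point 2:
  φ: degrees = first 2 digits = 22, minutes = 47.568; 22 + 47.568/60 = 22.7928000
  hemisphere S, so the sign is −
  Longitude: degrees = first 3 digits = 120, minutes = 1.0338; 120 + 1.0338/60 = 120.0172300
  E → positive
Point 3:
  φ: split at 2 digits → 56° and 41.458′; 56 + 41.458/60 = 56.6909667
  S ⇒ negate
  Lon: split at 3 digits → 158° and 4.2663′; 158 + 4.2663/60 = 158.0711050
  hemisphere W, so the sign is −
Point 4:
  Latitude: degrees = first 2 digits = 44, minutes = 0.0971; 44 + 0.0971/60 = 44.0016183
  S ⇒ negate
  λ: degrees = first 3 digits = 151, minutes = 37.7039; 151 + 37.7039/60 = 151.6283983
  E → positive
Point 5:
  φ: degrees = first 2 digits = 79, minutes = 35.3691; 79 + 35.3691/60 = 79.5894850
  hemisphere S, so the sign is −
  λ: degrees = first 3 digits = 56, minutes = 5.8753; 56 + 5.8753/60 = 56.0979217
  W ⇒ negate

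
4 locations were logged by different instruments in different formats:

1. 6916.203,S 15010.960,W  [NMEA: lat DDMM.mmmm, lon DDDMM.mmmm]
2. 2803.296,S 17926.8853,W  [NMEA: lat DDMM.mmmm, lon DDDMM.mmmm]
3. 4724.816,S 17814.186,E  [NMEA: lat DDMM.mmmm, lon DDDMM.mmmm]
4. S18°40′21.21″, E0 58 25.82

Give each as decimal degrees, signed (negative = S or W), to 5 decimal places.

1. -69.27005, -150.18267
2. -28.05493, -179.44809
3. -47.41360, 178.23643
4. -18.67256, 0.97384

Point 1:
  Lat: degrees = first 2 digits = 69, minutes = 16.203; 69 + 16.203/60 = 69.270050
  S ⇒ negate
  Longitude: split at 3 digits → 150° and 10.96′; 150 + 10.96/60 = 150.182667
  hemisphere W, so the sign is −
Point 2:
  Lat: split at 2 digits → 28° and 3.296′; 28 + 3.296/60 = 28.054933
  S ⇒ negate
  Longitude: split at 3 digits → 179° and 26.8853′; 179 + 26.8853/60 = 179.448088
  W ⇒ negate
Point 3:
  Latitude: split at 2 digits → 47° and 24.816′; 47 + 24.816/60 = 47.413600
  S → negative
  Lon: split at 3 digits → 178° and 14.186′; 178 + 14.186/60 = 178.236433
  E ⇒ keep positive
Point 4:
  Lat: 40′ + 21.21″ = 40.35350′; 18 + 40.35350/60 = 18.672558
  S → negative
  Lon: 58′ + 25.82″ = 58.43033′; 0 + 58.43033/60 = 0.973839
  E ⇒ keep positive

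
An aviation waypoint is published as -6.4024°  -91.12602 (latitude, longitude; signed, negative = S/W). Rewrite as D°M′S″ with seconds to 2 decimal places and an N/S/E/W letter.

Latitude is negative → S; |value| = 6.402400
Latitude: whole degrees 6; 24.14400′ → 24′ and 8.6400″
Longitude is negative → W; |value| = 91.126020
Lon: 0.126020° → 7.56120′; 0.56120 × 60 = 33.6720″

6°24′8.64″ S, 91°07′33.67″ W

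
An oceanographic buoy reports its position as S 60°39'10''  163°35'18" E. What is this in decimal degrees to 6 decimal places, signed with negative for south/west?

φ: 39′ + 10″ = 39.16667′; 60 + 39.16667/60 = 60.6527778
hemisphere S, so the sign is −
λ: 35′ + 18″ = 35.30000′; 163 + 35.30000/60 = 163.5883333
E → positive

-60.652778, 163.588333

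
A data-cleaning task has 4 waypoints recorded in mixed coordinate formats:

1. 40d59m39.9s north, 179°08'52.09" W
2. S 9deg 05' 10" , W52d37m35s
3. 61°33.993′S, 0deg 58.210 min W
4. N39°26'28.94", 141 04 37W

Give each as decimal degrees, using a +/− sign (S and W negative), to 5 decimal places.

1. 40.99442, -179.14780
2. -9.08611, -52.62639
3. -61.56655, -0.97017
4. 39.44137, -141.07694

Point 1:
  φ: 40 + 59/60 + 39.9/3600 = 40.994417
  N → positive
  Lon: 179 + 8/60 + 52.09/3600 = 179.147803
  W ⇒ negate
Point 2:
  Lat: 9 + 5/60 + 10/3600 = 9.086111
  S → negative
  λ: 37′ + 35″ = 37.58333′; 52 + 37.58333/60 = 52.626389
  hemisphere W, so the sign is −
Point 3:
  Lat: 61 + 33.993/60 = 61.566550
  hemisphere S, so the sign is −
  Longitude: 58.21′ = 0.970167°; total 0.970167
  W → negative
Point 4:
  Latitude: 39° + 26/60 + 28.94/3600 = 39 + 0.433333 + 0.008039 = 39.441372
  N → positive
  λ: 141° + 4/60 + 37/3600 = 141 + 0.066667 + 0.010278 = 141.076944
  W → negative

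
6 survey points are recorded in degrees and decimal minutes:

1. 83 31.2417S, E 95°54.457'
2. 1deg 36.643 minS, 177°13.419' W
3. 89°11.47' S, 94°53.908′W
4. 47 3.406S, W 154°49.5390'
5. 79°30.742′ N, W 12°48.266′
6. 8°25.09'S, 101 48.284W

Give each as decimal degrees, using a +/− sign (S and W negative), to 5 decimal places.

1. -83.52070, 95.90762
2. -1.61072, -177.22365
3. -89.19117, -94.89847
4. -47.05677, -154.82565
5. 79.51237, -12.80443
6. -8.41817, -101.80473

Point 1:
  Lat: 31.2417′ = 0.520695°; total 83.520695
  S → negative
  Lon: 95 + 54.457/60 = 95.907617
  E → positive
Point 2:
  φ: 36.643′ = 0.610717°; total 1.610717
  hemisphere S, so the sign is −
  Lon: 177 + 13.419/60 = 177.223650
  hemisphere W, so the sign is −
Point 3:
  Lat: 89 + 11.47/60 = 89.191167
  hemisphere S, so the sign is −
  Lon: 53.908′ = 0.898467°; total 94.898467
  W → negative
Point 4:
  Lat: 47 + 3.406/60 = 47.056767
  S ⇒ negate
  Longitude: 49.539′ = 0.825650°; total 154.825650
  hemisphere W, so the sign is −
Point 5:
  φ: 30.742′ = 0.512367°; total 79.512367
  N → positive
  Lon: 12 + 48.266/60 = 12.804433
  W → negative
Point 6:
  φ: 25.09′ = 0.418167°; total 8.418167
  hemisphere S, so the sign is −
  λ: 101 + 48.284/60 = 101.804733
  W ⇒ negate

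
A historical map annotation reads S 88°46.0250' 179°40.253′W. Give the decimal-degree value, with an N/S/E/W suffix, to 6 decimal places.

Lat: 46.025′ = 0.767083°; total 88.7670833
Longitude: 179 + 40.253/60 = 179.6708833

88.767083° S, 179.670883° W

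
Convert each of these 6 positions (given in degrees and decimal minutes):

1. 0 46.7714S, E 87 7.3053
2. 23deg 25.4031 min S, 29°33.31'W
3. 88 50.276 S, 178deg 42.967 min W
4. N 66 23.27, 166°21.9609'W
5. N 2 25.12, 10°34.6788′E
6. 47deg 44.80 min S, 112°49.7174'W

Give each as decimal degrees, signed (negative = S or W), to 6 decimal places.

Point 1:
  φ: 0 + 46.7714/60 = 0.7795233
  hemisphere S, so the sign is −
  λ: 7.3053′ = 0.121755°; total 87.1217550
  E → positive
Point 2:
  φ: 25.4031′ = 0.423385°; total 23.4233850
  hemisphere S, so the sign is −
  λ: 33.31′ = 0.555167°; total 29.5551667
  hemisphere W, so the sign is −
Point 3:
  Latitude: 88 + 50.276/60 = 88.8379333
  S → negative
  Lon: 42.967′ = 0.716117°; total 178.7161167
  hemisphere W, so the sign is −
Point 4:
  φ: 66 + 23.27/60 = 66.3878333
  N ⇒ keep positive
  λ: 21.9609′ = 0.366015°; total 166.3660150
  W ⇒ negate
Point 5:
  Latitude: 2 + 25.12/60 = 2.4186667
  N ⇒ keep positive
  λ: 10 + 34.6788/60 = 10.5779800
  E ⇒ keep positive
Point 6:
  Latitude: 44.8′ = 0.746667°; total 47.7466667
  hemisphere S, so the sign is −
  Longitude: 112 + 49.7174/60 = 112.8286233
  hemisphere W, so the sign is −

1. -0.779523, 87.121755
2. -23.423385, -29.555167
3. -88.837933, -178.716117
4. 66.387833, -166.366015
5. 2.418667, 10.577980
6. -47.746667, -112.828623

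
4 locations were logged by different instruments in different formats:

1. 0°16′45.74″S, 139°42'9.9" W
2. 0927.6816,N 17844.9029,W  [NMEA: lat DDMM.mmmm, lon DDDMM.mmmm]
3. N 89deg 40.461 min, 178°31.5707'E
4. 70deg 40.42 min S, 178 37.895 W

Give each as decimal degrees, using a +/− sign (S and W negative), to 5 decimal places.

Point 1:
  φ: 16′ + 45.74″ = 16.76233′; 0 + 16.76233/60 = 0.279372
  hemisphere S, so the sign is −
  Longitude: 139° + 42/60 + 9.9/3600 = 139 + 0.700000 + 0.002750 = 139.702750
  W → negative
Point 2:
  φ: degrees = first 2 digits = 9, minutes = 27.6816; 9 + 27.6816/60 = 9.461360
  N → positive
  Lon: degrees = first 3 digits = 178, minutes = 44.9029; 178 + 44.9029/60 = 178.748382
  hemisphere W, so the sign is −
Point 3:
  Latitude: 40.461′ = 0.674350°; total 89.674350
  N → positive
  λ: 31.5707′ = 0.526178°; total 178.526178
  E → positive
Point 4:
  Latitude: 40.42′ = 0.673667°; total 70.673667
  S ⇒ negate
  Longitude: 178 + 37.895/60 = 178.631583
  hemisphere W, so the sign is −

1. -0.27937, -139.70275
2. 9.46136, -178.74838
3. 89.67435, 178.52618
4. -70.67367, -178.63158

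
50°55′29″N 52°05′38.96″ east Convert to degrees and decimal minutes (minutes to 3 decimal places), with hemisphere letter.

50° 55.483′ N, 52° 5.649′ E

Lat: seconds/60 = 0.48333; minutes = 55 + 0.48333 = 55.48333
Longitude: 5 + 38.96/60 = 5.64933′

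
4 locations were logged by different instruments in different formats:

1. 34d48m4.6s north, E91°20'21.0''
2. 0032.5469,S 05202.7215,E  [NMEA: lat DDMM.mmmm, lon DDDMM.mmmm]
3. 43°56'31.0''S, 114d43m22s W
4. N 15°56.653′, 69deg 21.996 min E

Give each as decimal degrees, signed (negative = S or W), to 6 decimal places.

Point 1:
  Latitude: 34° + 48/60 + 4.6/3600 = 34 + 0.800000 + 0.001278 = 34.8012778
  N → positive
  Lon: 20′ + 21″ = 20.35000′; 91 + 20.35000/60 = 91.3391667
  E ⇒ keep positive
Point 2:
  Latitude: degrees = first 2 digits = 0, minutes = 32.5469; 0 + 32.5469/60 = 0.5424483
  S ⇒ negate
  Longitude: degrees = first 3 digits = 52, minutes = 2.7215; 52 + 2.7215/60 = 52.0453583
  E → positive
Point 3:
  φ: 43° + 56/60 + 31/3600 = 43 + 0.933333 + 0.008611 = 43.9419444
  S ⇒ negate
  Longitude: 43′ + 22″ = 43.36667′; 114 + 43.36667/60 = 114.7227778
  hemisphere W, so the sign is −
Point 4:
  φ: 15 + 56.653/60 = 15.9442167
  N → positive
  Lon: 21.996′ = 0.366600°; total 69.3666000
  E ⇒ keep positive

1. 34.801278, 91.339167
2. -0.542448, 52.045358
3. -43.941944, -114.722778
4. 15.944217, 69.366600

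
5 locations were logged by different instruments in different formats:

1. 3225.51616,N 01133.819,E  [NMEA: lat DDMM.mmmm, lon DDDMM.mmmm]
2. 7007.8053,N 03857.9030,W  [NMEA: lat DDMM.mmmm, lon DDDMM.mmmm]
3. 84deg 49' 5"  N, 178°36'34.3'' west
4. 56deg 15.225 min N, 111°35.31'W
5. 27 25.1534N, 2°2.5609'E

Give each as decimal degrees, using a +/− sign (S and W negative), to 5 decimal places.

Point 1:
  Lat: split at 2 digits → 32° and 25.51616′; 32 + 25.51616/60 = 32.425269
  N → positive
  λ: degrees = first 3 digits = 11, minutes = 33.819; 11 + 33.819/60 = 11.563650
  E ⇒ keep positive
Point 2:
  φ: degrees = first 2 digits = 70, minutes = 7.8053; 70 + 7.8053/60 = 70.130088
  N → positive
  Lon: split at 3 digits → 038° and 57.903′; 38 + 57.903/60 = 38.965050
  W ⇒ negate
Point 3:
  Latitude: 84° + 49/60 + 5/3600 = 84 + 0.816667 + 0.001389 = 84.818056
  N → positive
  λ: 36′ + 34.3″ = 36.57167′; 178 + 36.57167/60 = 178.609528
  W ⇒ negate
Point 4:
  Lat: 15.225′ = 0.253750°; total 56.253750
  N ⇒ keep positive
  Longitude: 111 + 35.31/60 = 111.588500
  hemisphere W, so the sign is −
Point 5:
  φ: 27 + 25.1534/60 = 27.419223
  N ⇒ keep positive
  Lon: 2 + 2.5609/60 = 2.042682
  E → positive

1. 32.42527, 11.56365
2. 70.13009, -38.96505
3. 84.81806, -178.60953
4. 56.25375, -111.58850
5. 27.41922, 2.04268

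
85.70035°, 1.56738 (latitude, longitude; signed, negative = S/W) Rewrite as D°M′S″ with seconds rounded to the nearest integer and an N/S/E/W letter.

85°42′1″ N, 1°34′3″ E

Lat: 0.700350 × 60 = 42.02100′ → 42′, remainder × 60 = 1.26″
Longitude: 0.567380° → 34.04280′; 0.04280 × 60 = 2.57″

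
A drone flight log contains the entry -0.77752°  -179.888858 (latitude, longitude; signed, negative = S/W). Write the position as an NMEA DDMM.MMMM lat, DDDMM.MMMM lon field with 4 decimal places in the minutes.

0046.6512,S / 17953.3315,W

Latitude is negative → S; |value| = 0.777520
Lat: fractional part 0.777520 → 46.651200 minutes
Longitude is negative → W; |value| = 179.888858
λ: minutes = (179.888858 − 179) × 60 = 53.331480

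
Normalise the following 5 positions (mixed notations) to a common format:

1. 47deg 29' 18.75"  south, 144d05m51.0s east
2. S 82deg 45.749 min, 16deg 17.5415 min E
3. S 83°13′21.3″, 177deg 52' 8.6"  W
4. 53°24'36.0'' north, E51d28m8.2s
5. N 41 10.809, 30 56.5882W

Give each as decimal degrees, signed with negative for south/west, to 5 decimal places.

1. -47.48854, 144.09750
2. -82.76248, 16.29236
3. -83.22258, -177.86906
4. 53.41000, 51.46894
5. 41.18015, -30.94314

Point 1:
  Lat: 29′ + 18.75″ = 29.31250′; 47 + 29.31250/60 = 47.488542
  S → negative
  λ: 5′ + 51″ = 5.85000′; 144 + 5.85000/60 = 144.097500
  E ⇒ keep positive
Point 2:
  φ: 82 + 45.749/60 = 82.762483
  S → negative
  Longitude: 16 + 17.5415/60 = 16.292358
  E → positive
Point 3:
  φ: 83 + 13/60 + 21.3/3600 = 83.222583
  S → negative
  Longitude: 177° + 52/60 + 8.6/3600 = 177 + 0.866667 + 0.002389 = 177.869056
  W → negative
Point 4:
  Lat: 24′ + 36″ = 24.60000′; 53 + 24.60000/60 = 53.410000
  N → positive
  λ: 51° + 28/60 + 8.2/3600 = 51 + 0.466667 + 0.002278 = 51.468944
  E ⇒ keep positive
Point 5:
  Latitude: 10.809′ = 0.180150°; total 41.180150
  N → positive
  Longitude: 56.5882′ = 0.943137°; total 30.943137
  W ⇒ negate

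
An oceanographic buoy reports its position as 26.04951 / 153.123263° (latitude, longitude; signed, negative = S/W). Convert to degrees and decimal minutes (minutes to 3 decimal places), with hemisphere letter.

Lat: minutes = (26.049510 − 26) × 60 = 2.97060
λ: 153° + 0.123263 × 60 = 153° 7.39578′

26° 2.971′ N, 153° 7.396′ E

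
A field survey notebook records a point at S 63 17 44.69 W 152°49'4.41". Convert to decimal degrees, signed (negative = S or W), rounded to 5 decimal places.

-63.29575, -152.81789

φ: 63° + 17/60 + 44.69/3600 = 63 + 0.283333 + 0.012414 = 63.295747
S ⇒ negate
λ: 152 + 49/60 + 4.41/3600 = 152.817892
W → negative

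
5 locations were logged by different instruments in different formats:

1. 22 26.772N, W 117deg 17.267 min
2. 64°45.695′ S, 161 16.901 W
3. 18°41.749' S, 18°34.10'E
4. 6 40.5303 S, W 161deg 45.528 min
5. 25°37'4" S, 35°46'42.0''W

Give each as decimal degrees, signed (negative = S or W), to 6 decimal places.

1. 22.446200, -117.287783
2. -64.761583, -161.281683
3. -18.695817, 18.568333
4. -6.675505, -161.758800
5. -25.617778, -35.778333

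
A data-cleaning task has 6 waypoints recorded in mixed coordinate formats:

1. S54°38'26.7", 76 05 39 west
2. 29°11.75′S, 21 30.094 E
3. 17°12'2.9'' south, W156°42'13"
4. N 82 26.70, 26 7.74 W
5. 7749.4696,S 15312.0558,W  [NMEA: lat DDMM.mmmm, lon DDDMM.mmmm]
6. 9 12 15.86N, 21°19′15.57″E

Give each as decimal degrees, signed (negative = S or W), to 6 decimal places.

1. -54.640750, -76.094167
2. -29.195833, 21.501567
3. -17.200806, -156.703611
4. 82.445000, -26.129000
5. -77.824493, -153.200930
6. 9.204406, 21.320992

Point 1:
  Lat: 54° + 38/60 + 26.7/3600 = 54 + 0.633333 + 0.007417 = 54.6407500
  S ⇒ negate
  Lon: 5′ + 39″ = 5.65000′; 76 + 5.65000/60 = 76.0941667
  W → negative
Point 2:
  Latitude: 11.75′ = 0.195833°; total 29.1958333
  S → negative
  Longitude: 21 + 30.094/60 = 21.5015667
  E → positive
Point 3:
  φ: 12′ + 2.9″ = 12.04833′; 17 + 12.04833/60 = 17.2008056
  S ⇒ negate
  Lon: 42′ + 13″ = 42.21667′; 156 + 42.21667/60 = 156.7036111
  W → negative
Point 4:
  φ: 26.7′ = 0.445000°; total 82.4450000
  N ⇒ keep positive
  Lon: 26 + 7.74/60 = 26.1290000
  W ⇒ negate
Point 5:
  Latitude: split at 2 digits → 77° and 49.4696′; 77 + 49.4696/60 = 77.8244933
  S ⇒ negate
  λ: split at 3 digits → 153° and 12.0558′; 153 + 12.0558/60 = 153.2009300
  hemisphere W, so the sign is −
Point 6:
  Lat: 9 + 12/60 + 15.86/3600 = 9.2044056
  N ⇒ keep positive
  λ: 21 + 19/60 + 15.57/3600 = 21.3209917
  E ⇒ keep positive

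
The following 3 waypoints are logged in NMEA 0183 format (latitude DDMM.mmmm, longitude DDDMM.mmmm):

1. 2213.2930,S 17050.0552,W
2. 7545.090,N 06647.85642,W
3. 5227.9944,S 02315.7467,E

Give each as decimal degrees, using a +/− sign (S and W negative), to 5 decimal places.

Point 1:
  φ: degrees = first 2 digits = 22, minutes = 13.293; 22 + 13.293/60 = 22.221550
  S ⇒ negate
  λ: degrees = first 3 digits = 170, minutes = 50.0552; 170 + 50.0552/60 = 170.834253
  W → negative
Point 2:
  Lat: degrees = first 2 digits = 75, minutes = 45.09; 75 + 45.09/60 = 75.751500
  N → positive
  Longitude: split at 3 digits → 066° and 47.85642′; 66 + 47.85642/60 = 66.797607
  hemisphere W, so the sign is −
Point 3:
  Latitude: split at 2 digits → 52° and 27.9944′; 52 + 27.9944/60 = 52.466573
  S → negative
  Lon: degrees = first 3 digits = 23, minutes = 15.7467; 23 + 15.7467/60 = 23.262445
  E → positive

1. -22.22155, -170.83425
2. 75.75150, -66.79761
3. -52.46657, 23.26245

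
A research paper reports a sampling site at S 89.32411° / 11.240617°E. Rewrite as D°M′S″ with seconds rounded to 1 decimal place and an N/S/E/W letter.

89°19′26.8″ S, 11°14′26.2″ E

Lat: whole degrees 89; 19.44660′ → 19′ and 26.796″
Longitude: 0.240617 × 60 = 14.43702′ → 14′, remainder × 60 = 26.221″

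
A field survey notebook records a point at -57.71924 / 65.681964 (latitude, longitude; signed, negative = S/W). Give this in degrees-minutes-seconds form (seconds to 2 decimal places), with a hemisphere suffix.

57°43′9.26″ S, 65°40′55.07″ E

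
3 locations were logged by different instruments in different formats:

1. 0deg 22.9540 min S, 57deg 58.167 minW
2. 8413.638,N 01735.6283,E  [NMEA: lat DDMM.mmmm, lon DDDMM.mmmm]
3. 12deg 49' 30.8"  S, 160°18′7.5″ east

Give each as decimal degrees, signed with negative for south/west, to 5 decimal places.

1. -0.38257, -57.96945
2. 84.22730, 17.59381
3. -12.82522, 160.30208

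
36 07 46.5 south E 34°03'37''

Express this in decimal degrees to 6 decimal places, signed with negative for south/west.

-36.129583, 34.060278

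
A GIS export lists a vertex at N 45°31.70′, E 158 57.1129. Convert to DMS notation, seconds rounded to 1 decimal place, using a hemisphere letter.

45°31′42.0″ N, 158°57′6.8″ E

φ: fractional minutes 0.70000 × 60 = 42.000″
Longitude: 57.11290′ → 57′ and 0.11290 × 60 = 6.774″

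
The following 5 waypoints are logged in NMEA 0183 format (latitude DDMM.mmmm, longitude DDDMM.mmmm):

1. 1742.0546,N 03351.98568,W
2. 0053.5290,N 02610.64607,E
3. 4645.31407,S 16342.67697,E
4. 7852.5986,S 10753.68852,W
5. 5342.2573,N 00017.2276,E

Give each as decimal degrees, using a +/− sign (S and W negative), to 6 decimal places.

Point 1:
  Latitude: split at 2 digits → 17° and 42.0546′; 17 + 42.0546/60 = 17.7009100
  N ⇒ keep positive
  Longitude: split at 3 digits → 033° and 51.98568′; 33 + 51.98568/60 = 33.8664280
  hemisphere W, so the sign is −
Point 2:
  Lat: split at 2 digits → 00° and 53.529′; 0 + 53.529/60 = 0.8921500
  N → positive
  Lon: degrees = first 3 digits = 26, minutes = 10.64607; 26 + 10.64607/60 = 26.1774345
  E ⇒ keep positive
Point 3:
  φ: split at 2 digits → 46° and 45.31407′; 46 + 45.31407/60 = 46.7552345
  S ⇒ negate
  Longitude: degrees = first 3 digits = 163, minutes = 42.67697; 163 + 42.67697/60 = 163.7112828
  E ⇒ keep positive
Point 4:
  Lat: degrees = first 2 digits = 78, minutes = 52.5986; 78 + 52.5986/60 = 78.8766433
  S ⇒ negate
  Lon: degrees = first 3 digits = 107, minutes = 53.68852; 107 + 53.68852/60 = 107.8948087
  hemisphere W, so the sign is −
Point 5:
  φ: degrees = first 2 digits = 53, minutes = 42.2573; 53 + 42.2573/60 = 53.7042883
  N → positive
  λ: degrees = first 3 digits = 0, minutes = 17.2276; 0 + 17.2276/60 = 0.2871267
  E → positive

1. 17.700910, -33.866428
2. 0.892150, 26.177435
3. -46.755235, 163.711283
4. -78.876643, -107.894809
5. 53.704288, 0.287127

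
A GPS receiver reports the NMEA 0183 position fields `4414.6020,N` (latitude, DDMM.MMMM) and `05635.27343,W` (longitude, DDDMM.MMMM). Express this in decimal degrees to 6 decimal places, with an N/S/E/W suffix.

44.243367° N, 56.587891° W

Latitude: split at 2 digits → 44° and 14.602′; 44 + 14.602/60 = 44.2433667
Lon: degrees = first 3 digits = 56, minutes = 35.27343; 56 + 35.27343/60 = 56.5878905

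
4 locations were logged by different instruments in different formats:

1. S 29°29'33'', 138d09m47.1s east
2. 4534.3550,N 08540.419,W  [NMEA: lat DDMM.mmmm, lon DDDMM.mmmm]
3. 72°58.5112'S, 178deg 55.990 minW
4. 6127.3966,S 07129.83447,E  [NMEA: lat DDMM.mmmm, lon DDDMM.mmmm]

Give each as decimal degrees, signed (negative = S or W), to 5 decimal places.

1. -29.49250, 138.16308
2. 45.57258, -85.67365
3. -72.97519, -178.93317
4. -61.45661, 71.49724

Point 1:
  Latitude: 29 + 29/60 + 33/3600 = 29.492500
  S ⇒ negate
  Longitude: 138 + 9/60 + 47.1/3600 = 138.163083
  E → positive
Point 2:
  Lat: degrees = first 2 digits = 45, minutes = 34.355; 45 + 34.355/60 = 45.572583
  N → positive
  λ: degrees = first 3 digits = 85, minutes = 40.419; 85 + 40.419/60 = 85.673650
  W → negative
Point 3:
  Lat: 72 + 58.5112/60 = 72.975187
  hemisphere S, so the sign is −
  λ: 178 + 55.99/60 = 178.933167
  hemisphere W, so the sign is −
Point 4:
  Latitude: split at 2 digits → 61° and 27.3966′; 61 + 27.3966/60 = 61.456610
  S ⇒ negate
  Longitude: degrees = first 3 digits = 71, minutes = 29.83447; 71 + 29.83447/60 = 71.497241
  E ⇒ keep positive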